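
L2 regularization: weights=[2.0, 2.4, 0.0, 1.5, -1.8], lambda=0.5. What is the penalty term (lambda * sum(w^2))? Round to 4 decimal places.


Squaring each weight:
2.0^2 = 4.0
2.4^2 = 5.76
0.0^2 = 0.0
1.5^2 = 2.25
(-1.8)^2 = 3.24
Sum of squares = 15.25
Penalty = 0.5 * 15.25 = 7.6250

7.6250


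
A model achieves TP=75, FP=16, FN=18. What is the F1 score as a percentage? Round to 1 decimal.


Precision = TP / (TP + FP) = 75 / 91 = 0.8242
Recall = TP / (TP + FN) = 75 / 93 = 0.8065
F1 = 2 * P * R / (P + R)
= 2 * 0.8242 * 0.8065 / (0.8242 + 0.8065)
= 1.3293 / 1.6306
= 0.8152
As percentage: 81.5%

81.5


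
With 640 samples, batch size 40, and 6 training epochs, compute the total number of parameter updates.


Iterations per epoch = 640 / 40 = 16
Total updates = iterations_per_epoch * epochs
= 16 * 6
= 96

96


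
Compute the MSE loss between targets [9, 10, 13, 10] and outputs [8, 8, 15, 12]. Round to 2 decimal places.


Differences: [1, 2, -2, -2]
Squared errors: [1, 4, 4, 4]
Sum of squared errors = 13
MSE = 13 / 4 = 3.25

3.25


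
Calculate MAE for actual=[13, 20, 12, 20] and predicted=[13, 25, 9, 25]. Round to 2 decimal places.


Absolute errors: [0, 5, 3, 5]
Sum of absolute errors = 13
MAE = 13 / 4 = 3.25

3.25


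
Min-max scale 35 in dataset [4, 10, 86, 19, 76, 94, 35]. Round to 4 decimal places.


Min = 4, Max = 94
Range = 94 - 4 = 90
Scaled = (x - min) / (max - min)
= (35 - 4) / 90
= 31 / 90
= 0.3444

0.3444


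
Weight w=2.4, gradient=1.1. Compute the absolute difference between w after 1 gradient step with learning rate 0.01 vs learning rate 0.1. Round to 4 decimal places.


With lr=0.01: w_new = 2.4 - 0.01 * 1.1 = 2.389
With lr=0.1: w_new = 2.4 - 0.1 * 1.1 = 2.29
Absolute difference = |2.389 - 2.29|
= 0.0990

0.0990


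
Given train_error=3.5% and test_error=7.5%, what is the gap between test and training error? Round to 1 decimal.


Generalization gap = test_error - train_error
= 7.5 - 3.5
= 4.0%
A moderate gap.

4.0


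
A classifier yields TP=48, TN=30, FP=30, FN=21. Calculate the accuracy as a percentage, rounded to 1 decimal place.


Accuracy = (TP + TN) / (TP + TN + FP + FN) * 100
= (48 + 30) / (48 + 30 + 30 + 21)
= 78 / 129
= 0.6047
= 60.5%

60.5


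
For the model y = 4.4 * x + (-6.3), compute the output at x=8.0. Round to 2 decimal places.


y = 4.4 * 8.0 + (-6.3)
= 35.2 + (-6.3)
= 28.90

28.90


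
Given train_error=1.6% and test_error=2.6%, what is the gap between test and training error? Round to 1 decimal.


Generalization gap = test_error - train_error
= 2.6 - 1.6
= 1.0%
A small gap suggests good generalization.

1.0


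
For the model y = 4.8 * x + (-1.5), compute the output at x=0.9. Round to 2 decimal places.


y = 4.8 * 0.9 + (-1.5)
= 4.32 + (-1.5)
= 2.82

2.82


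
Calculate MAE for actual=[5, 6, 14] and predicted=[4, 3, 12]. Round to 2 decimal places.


Absolute errors: [1, 3, 2]
Sum of absolute errors = 6
MAE = 6 / 3 = 2.00

2.00


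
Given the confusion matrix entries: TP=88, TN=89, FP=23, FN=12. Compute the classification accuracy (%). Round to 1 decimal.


Accuracy = (TP + TN) / (TP + TN + FP + FN) * 100
= (88 + 89) / (88 + 89 + 23 + 12)
= 177 / 212
= 0.8349
= 83.5%

83.5


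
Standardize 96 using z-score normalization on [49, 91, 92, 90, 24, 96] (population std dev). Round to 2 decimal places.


Mean = (49 + 91 + 92 + 90 + 24 + 96) / 6 = 73.6667
Variance = sum((x_i - mean)^2) / n = 746.2222
Std = sqrt(746.2222) = 27.3171
Z = (x - mean) / std
= (96 - 73.6667) / 27.3171
= 22.3333 / 27.3171
= 0.82

0.82


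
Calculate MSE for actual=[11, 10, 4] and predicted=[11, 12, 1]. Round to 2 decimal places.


Differences: [0, -2, 3]
Squared errors: [0, 4, 9]
Sum of squared errors = 13
MSE = 13 / 3 = 4.33

4.33


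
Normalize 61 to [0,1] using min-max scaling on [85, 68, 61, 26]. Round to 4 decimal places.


Min = 26, Max = 85
Range = 85 - 26 = 59
Scaled = (x - min) / (max - min)
= (61 - 26) / 59
= 35 / 59
= 0.5932

0.5932


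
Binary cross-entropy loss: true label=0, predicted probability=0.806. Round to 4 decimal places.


For y=0: Loss = -log(1-p)
= -log(1 - 0.806)
= -log(0.194)
= -(-1.6399)
= 1.6399

1.6399


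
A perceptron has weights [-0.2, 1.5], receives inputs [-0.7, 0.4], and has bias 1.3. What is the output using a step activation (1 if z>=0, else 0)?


z = w . x + b
= -0.2*-0.7 + 1.5*0.4 + 1.3
= 0.14 + 0.6 + 1.3
= 0.74 + 1.3
= 2.04
Since z = 2.04 >= 0, output = 1

1


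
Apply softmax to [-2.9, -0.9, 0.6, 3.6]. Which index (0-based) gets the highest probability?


Softmax is a monotonic transformation, so it preserves the argmax.
We need to find the index of the maximum logit.
Index 0: -2.9
Index 1: -0.9
Index 2: 0.6
Index 3: 3.6
Maximum logit = 3.6 at index 3

3


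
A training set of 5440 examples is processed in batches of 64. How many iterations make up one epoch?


Iterations per epoch = dataset_size / batch_size
= 5440 / 64
= 85

85


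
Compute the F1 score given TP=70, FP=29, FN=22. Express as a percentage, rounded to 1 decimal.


Precision = TP / (TP + FP) = 70 / 99 = 0.7071
Recall = TP / (TP + FN) = 70 / 92 = 0.7609
F1 = 2 * P * R / (P + R)
= 2 * 0.7071 * 0.7609 / (0.7071 + 0.7609)
= 1.076 / 1.4679
= 0.733
As percentage: 73.3%

73.3


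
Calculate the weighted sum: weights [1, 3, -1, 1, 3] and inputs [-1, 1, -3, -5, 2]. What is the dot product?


Element-wise products:
1 * -1 = -1
3 * 1 = 3
-1 * -3 = 3
1 * -5 = -5
3 * 2 = 6
Sum = -1 + 3 + 3 + -5 + 6
= 6

6


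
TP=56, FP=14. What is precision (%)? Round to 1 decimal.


Precision = TP / (TP + FP) * 100
= 56 / (56 + 14)
= 56 / 70
= 0.8
= 80.0%

80.0


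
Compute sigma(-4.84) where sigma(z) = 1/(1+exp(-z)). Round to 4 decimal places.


sigmoid(z) = 1 / (1 + exp(-z))
exp(-(-4.84)) = exp(4.84) = 126.4694
1 + 126.4694 = 127.4694
1 / 127.4694 = 0.0078

0.0078


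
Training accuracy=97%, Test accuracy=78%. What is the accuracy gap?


Gap = train_accuracy - test_accuracy
= 97 - 78
= 19%
This gap suggests the model is overfitting.

19


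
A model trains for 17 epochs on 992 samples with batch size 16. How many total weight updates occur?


Iterations per epoch = 992 / 16 = 62
Total updates = iterations_per_epoch * epochs
= 62 * 17
= 1054

1054


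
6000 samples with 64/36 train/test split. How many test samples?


Train samples = 6000 * 64% = 3840
Test samples = 6000 - 3840
= 2160

2160


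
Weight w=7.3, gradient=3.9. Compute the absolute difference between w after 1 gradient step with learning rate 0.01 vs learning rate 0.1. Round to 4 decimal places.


With lr=0.01: w_new = 7.3 - 0.01 * 3.9 = 7.261
With lr=0.1: w_new = 7.3 - 0.1 * 3.9 = 6.91
Absolute difference = |7.261 - 6.91|
= 0.3510

0.3510


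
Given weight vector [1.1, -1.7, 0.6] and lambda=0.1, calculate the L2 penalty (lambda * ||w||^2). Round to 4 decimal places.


Squaring each weight:
1.1^2 = 1.21
(-1.7)^2 = 2.89
0.6^2 = 0.36
Sum of squares = 4.46
Penalty = 0.1 * 4.46 = 0.4460

0.4460


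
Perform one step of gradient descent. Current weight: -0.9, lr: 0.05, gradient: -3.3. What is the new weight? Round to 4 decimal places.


w_new = w_old - lr * gradient
= -0.9 - 0.05 * -3.3
= -0.9 - (-0.165)
= -0.7350

-0.7350


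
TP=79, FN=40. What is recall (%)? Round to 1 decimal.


Recall = TP / (TP + FN) * 100
= 79 / (79 + 40)
= 79 / 119
= 0.6639
= 66.4%

66.4


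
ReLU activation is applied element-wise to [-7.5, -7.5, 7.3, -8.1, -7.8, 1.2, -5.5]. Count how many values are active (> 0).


ReLU(x) = max(0, x) for each element:
ReLU(-7.5) = 0
ReLU(-7.5) = 0
ReLU(7.3) = 7.3
ReLU(-8.1) = 0
ReLU(-7.8) = 0
ReLU(1.2) = 1.2
ReLU(-5.5) = 0
Active neurons (>0): 2

2


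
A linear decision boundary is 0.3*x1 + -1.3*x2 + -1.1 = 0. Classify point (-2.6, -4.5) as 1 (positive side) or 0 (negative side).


Compute 0.3 * -2.6 + -1.3 * -4.5 + -1.1
= -0.78 + 5.85 + -1.1
= 3.97
Since 3.97 >= 0, the point is on the positive side.

1


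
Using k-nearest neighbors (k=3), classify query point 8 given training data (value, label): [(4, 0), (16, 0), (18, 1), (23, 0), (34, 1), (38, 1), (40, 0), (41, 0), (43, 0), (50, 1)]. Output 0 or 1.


Distances from query 8:
Point 4 (class 0): distance = 4
Point 16 (class 0): distance = 8
Point 18 (class 1): distance = 10
K=3 nearest neighbors: classes = [0, 0, 1]
Votes for class 1: 1 / 3
Majority vote => class 0

0


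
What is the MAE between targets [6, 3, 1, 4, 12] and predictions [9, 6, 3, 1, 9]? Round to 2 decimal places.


Absolute errors: [3, 3, 2, 3, 3]
Sum of absolute errors = 14
MAE = 14 / 5 = 2.80

2.80


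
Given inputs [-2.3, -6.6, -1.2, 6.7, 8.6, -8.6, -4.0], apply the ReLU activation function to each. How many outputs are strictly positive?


ReLU(x) = max(0, x) for each element:
ReLU(-2.3) = 0
ReLU(-6.6) = 0
ReLU(-1.2) = 0
ReLU(6.7) = 6.7
ReLU(8.6) = 8.6
ReLU(-8.6) = 0
ReLU(-4.0) = 0
Active neurons (>0): 2

2


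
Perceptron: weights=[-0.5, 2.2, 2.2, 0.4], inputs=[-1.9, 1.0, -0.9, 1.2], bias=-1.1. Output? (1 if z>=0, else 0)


z = w . x + b
= -0.5*-1.9 + 2.2*1.0 + 2.2*-0.9 + 0.4*1.2 + -1.1
= 0.95 + 2.2 + -1.98 + 0.48 + -1.1
= 1.65 + -1.1
= 0.55
Since z = 0.55 >= 0, output = 1

1


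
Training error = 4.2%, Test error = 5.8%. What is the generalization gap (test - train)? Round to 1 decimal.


Generalization gap = test_error - train_error
= 5.8 - 4.2
= 1.6%
A small gap suggests good generalization.

1.6


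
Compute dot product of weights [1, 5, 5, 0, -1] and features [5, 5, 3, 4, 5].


Element-wise products:
1 * 5 = 5
5 * 5 = 25
5 * 3 = 15
0 * 4 = 0
-1 * 5 = -5
Sum = 5 + 25 + 15 + 0 + -5
= 40

40


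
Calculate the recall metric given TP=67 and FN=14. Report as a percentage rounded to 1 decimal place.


Recall = TP / (TP + FN) * 100
= 67 / (67 + 14)
= 67 / 81
= 0.8272
= 82.7%

82.7


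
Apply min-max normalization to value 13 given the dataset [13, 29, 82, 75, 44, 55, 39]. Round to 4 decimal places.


Min = 13, Max = 82
Range = 82 - 13 = 69
Scaled = (x - min) / (max - min)
= (13 - 13) / 69
= 0 / 69
= 0.0000

0.0000


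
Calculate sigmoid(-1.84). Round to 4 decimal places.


sigmoid(z) = 1 / (1 + exp(-z))
exp(-(-1.84)) = exp(1.84) = 6.2965
1 + 6.2965 = 7.2965
1 / 7.2965 = 0.1371

0.1371


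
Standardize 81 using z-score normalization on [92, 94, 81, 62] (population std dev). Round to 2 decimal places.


Mean = (92 + 94 + 81 + 62) / 4 = 82.25
Variance = sum((x_i - mean)^2) / n = 161.1875
Std = sqrt(161.1875) = 12.696
Z = (x - mean) / std
= (81 - 82.25) / 12.696
= -1.25 / 12.696
= -0.10

-0.10


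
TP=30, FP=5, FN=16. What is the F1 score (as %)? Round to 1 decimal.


Precision = TP / (TP + FP) = 30 / 35 = 0.8571
Recall = TP / (TP + FN) = 30 / 46 = 0.6522
F1 = 2 * P * R / (P + R)
= 2 * 0.8571 * 0.6522 / (0.8571 + 0.6522)
= 1.118 / 1.5093
= 0.7407
As percentage: 74.1%

74.1


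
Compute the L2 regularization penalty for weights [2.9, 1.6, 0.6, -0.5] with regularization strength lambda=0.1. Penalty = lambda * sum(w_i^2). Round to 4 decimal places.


Squaring each weight:
2.9^2 = 8.41
1.6^2 = 2.56
0.6^2 = 0.36
(-0.5)^2 = 0.25
Sum of squares = 11.58
Penalty = 0.1 * 11.58 = 1.1580

1.1580


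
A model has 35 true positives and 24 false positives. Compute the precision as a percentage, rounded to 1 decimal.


Precision = TP / (TP + FP) * 100
= 35 / (35 + 24)
= 35 / 59
= 0.5932
= 59.3%

59.3


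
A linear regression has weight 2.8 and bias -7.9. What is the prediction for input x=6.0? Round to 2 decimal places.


y = 2.8 * 6.0 + (-7.9)
= 16.8 + (-7.9)
= 8.90

8.90


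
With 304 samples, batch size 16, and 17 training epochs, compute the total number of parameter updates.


Iterations per epoch = 304 / 16 = 19
Total updates = iterations_per_epoch * epochs
= 19 * 17
= 323

323


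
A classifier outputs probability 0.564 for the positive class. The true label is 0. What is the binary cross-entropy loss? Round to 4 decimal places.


For y=0: Loss = -log(1-p)
= -log(1 - 0.564)
= -log(0.436)
= -(-0.8301)
= 0.8301

0.8301


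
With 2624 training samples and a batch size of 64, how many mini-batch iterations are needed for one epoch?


Iterations per epoch = dataset_size / batch_size
= 2624 / 64
= 41

41


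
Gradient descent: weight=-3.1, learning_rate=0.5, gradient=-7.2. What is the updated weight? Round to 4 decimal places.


w_new = w_old - lr * gradient
= -3.1 - 0.5 * -7.2
= -3.1 - (-3.6)
= 0.5000

0.5000


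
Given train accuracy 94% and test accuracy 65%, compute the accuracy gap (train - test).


Gap = train_accuracy - test_accuracy
= 94 - 65
= 29%
This large gap strongly indicates overfitting.

29


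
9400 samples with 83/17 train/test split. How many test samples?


Train samples = 9400 * 83% = 7802
Test samples = 9400 - 7802
= 1598

1598


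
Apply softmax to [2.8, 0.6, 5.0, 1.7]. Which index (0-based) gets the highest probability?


Softmax is a monotonic transformation, so it preserves the argmax.
We need to find the index of the maximum logit.
Index 0: 2.8
Index 1: 0.6
Index 2: 5.0
Index 3: 1.7
Maximum logit = 5.0 at index 2

2


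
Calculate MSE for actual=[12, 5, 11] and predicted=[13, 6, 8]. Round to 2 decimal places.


Differences: [-1, -1, 3]
Squared errors: [1, 1, 9]
Sum of squared errors = 11
MSE = 11 / 3 = 3.67

3.67


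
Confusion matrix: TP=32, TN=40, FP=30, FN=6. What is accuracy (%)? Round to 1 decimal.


Accuracy = (TP + TN) / (TP + TN + FP + FN) * 100
= (32 + 40) / (32 + 40 + 30 + 6)
= 72 / 108
= 0.6667
= 66.7%

66.7


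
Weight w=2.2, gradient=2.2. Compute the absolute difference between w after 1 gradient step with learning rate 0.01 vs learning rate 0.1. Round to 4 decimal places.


With lr=0.01: w_new = 2.2 - 0.01 * 2.2 = 2.178
With lr=0.1: w_new = 2.2 - 0.1 * 2.2 = 1.98
Absolute difference = |2.178 - 1.98|
= 0.1980

0.1980


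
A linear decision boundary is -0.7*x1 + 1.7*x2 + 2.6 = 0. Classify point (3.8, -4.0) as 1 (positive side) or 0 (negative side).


Compute -0.7 * 3.8 + 1.7 * -4.0 + 2.6
= -2.66 + -6.8 + 2.6
= -6.86
Since -6.86 < 0, the point is on the negative side.

0


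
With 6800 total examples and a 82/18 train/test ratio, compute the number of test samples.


Train samples = 6800 * 82% = 5576
Test samples = 6800 - 5576
= 1224

1224


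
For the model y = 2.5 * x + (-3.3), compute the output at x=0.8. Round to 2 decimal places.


y = 2.5 * 0.8 + (-3.3)
= 2.0 + (-3.3)
= -1.30

-1.30


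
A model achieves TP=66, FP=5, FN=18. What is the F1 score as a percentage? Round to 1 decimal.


Precision = TP / (TP + FP) = 66 / 71 = 0.9296
Recall = TP / (TP + FN) = 66 / 84 = 0.7857
F1 = 2 * P * R / (P + R)
= 2 * 0.9296 * 0.7857 / (0.9296 + 0.7857)
= 1.4608 / 1.7153
= 0.8516
As percentage: 85.2%

85.2


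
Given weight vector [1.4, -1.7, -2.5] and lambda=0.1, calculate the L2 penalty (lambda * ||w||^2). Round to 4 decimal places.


Squaring each weight:
1.4^2 = 1.96
(-1.7)^2 = 2.89
(-2.5)^2 = 6.25
Sum of squares = 11.1
Penalty = 0.1 * 11.1 = 1.1100

1.1100


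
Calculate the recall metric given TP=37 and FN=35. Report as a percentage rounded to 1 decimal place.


Recall = TP / (TP + FN) * 100
= 37 / (37 + 35)
= 37 / 72
= 0.5139
= 51.4%

51.4


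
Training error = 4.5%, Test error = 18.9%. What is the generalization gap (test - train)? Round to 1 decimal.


Generalization gap = test_error - train_error
= 18.9 - 4.5
= 14.4%
A large gap suggests overfitting.

14.4


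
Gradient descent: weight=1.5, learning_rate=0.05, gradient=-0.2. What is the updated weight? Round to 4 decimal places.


w_new = w_old - lr * gradient
= 1.5 - 0.05 * -0.2
= 1.5 - (-0.01)
= 1.5100

1.5100


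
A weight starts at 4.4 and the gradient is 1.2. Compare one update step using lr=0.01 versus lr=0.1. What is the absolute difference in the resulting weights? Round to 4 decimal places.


With lr=0.01: w_new = 4.4 - 0.01 * 1.2 = 4.388
With lr=0.1: w_new = 4.4 - 0.1 * 1.2 = 4.28
Absolute difference = |4.388 - 4.28|
= 0.1080

0.1080


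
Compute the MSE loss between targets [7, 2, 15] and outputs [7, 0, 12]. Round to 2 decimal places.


Differences: [0, 2, 3]
Squared errors: [0, 4, 9]
Sum of squared errors = 13
MSE = 13 / 3 = 4.33

4.33


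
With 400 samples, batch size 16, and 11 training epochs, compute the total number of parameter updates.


Iterations per epoch = 400 / 16 = 25
Total updates = iterations_per_epoch * epochs
= 25 * 11
= 275

275


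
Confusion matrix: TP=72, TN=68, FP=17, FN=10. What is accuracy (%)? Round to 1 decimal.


Accuracy = (TP + TN) / (TP + TN + FP + FN) * 100
= (72 + 68) / (72 + 68 + 17 + 10)
= 140 / 167
= 0.8383
= 83.8%

83.8


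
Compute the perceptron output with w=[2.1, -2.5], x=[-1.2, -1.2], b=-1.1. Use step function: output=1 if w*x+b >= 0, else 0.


z = w . x + b
= 2.1*-1.2 + -2.5*-1.2 + -1.1
= -2.52 + 3.0 + -1.1
= 0.48 + -1.1
= -0.62
Since z = -0.62 < 0, output = 0

0


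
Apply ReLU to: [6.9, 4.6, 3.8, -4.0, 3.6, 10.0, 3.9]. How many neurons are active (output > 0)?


ReLU(x) = max(0, x) for each element:
ReLU(6.9) = 6.9
ReLU(4.6) = 4.6
ReLU(3.8) = 3.8
ReLU(-4.0) = 0
ReLU(3.6) = 3.6
ReLU(10.0) = 10.0
ReLU(3.9) = 3.9
Active neurons (>0): 6

6


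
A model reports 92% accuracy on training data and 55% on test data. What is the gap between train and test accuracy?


Gap = train_accuracy - test_accuracy
= 92 - 55
= 37%
This large gap strongly indicates overfitting.

37


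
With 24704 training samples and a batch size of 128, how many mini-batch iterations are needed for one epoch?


Iterations per epoch = dataset_size / batch_size
= 24704 / 128
= 193

193


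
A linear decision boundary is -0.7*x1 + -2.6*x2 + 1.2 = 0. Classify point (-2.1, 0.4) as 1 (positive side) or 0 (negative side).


Compute -0.7 * -2.1 + -2.6 * 0.4 + 1.2
= 1.47 + -1.04 + 1.2
= 1.63
Since 1.63 >= 0, the point is on the positive side.

1


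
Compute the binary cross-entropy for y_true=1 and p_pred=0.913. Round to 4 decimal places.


For y=1: Loss = -log(p)
= -log(0.913)
= -(-0.091)
= 0.0910

0.0910


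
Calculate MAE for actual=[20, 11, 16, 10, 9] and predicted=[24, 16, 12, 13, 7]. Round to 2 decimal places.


Absolute errors: [4, 5, 4, 3, 2]
Sum of absolute errors = 18
MAE = 18 / 5 = 3.60

3.60


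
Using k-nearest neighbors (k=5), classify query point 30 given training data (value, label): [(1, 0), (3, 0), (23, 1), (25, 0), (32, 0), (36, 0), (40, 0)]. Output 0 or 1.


Distances from query 30:
Point 32 (class 0): distance = 2
Point 25 (class 0): distance = 5
Point 36 (class 0): distance = 6
Point 23 (class 1): distance = 7
Point 40 (class 0): distance = 10
K=5 nearest neighbors: classes = [0, 0, 0, 1, 0]
Votes for class 1: 1 / 5
Majority vote => class 0

0


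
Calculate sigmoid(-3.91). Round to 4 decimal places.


sigmoid(z) = 1 / (1 + exp(-z))
exp(-(-3.91)) = exp(3.91) = 49.899
1 + 49.899 = 50.899
1 / 50.899 = 0.0196

0.0196


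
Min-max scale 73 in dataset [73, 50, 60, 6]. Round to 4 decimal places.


Min = 6, Max = 73
Range = 73 - 6 = 67
Scaled = (x - min) / (max - min)
= (73 - 6) / 67
= 67 / 67
= 1.0000

1.0000


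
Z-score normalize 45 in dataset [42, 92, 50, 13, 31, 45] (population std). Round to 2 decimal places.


Mean = (42 + 92 + 50 + 13 + 31 + 45) / 6 = 45.5
Variance = sum((x_i - mean)^2) / n = 576.9167
Std = sqrt(576.9167) = 24.0191
Z = (x - mean) / std
= (45 - 45.5) / 24.0191
= -0.5 / 24.0191
= -0.02

-0.02


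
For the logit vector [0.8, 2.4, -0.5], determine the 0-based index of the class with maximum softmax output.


Softmax is a monotonic transformation, so it preserves the argmax.
We need to find the index of the maximum logit.
Index 0: 0.8
Index 1: 2.4
Index 2: -0.5
Maximum logit = 2.4 at index 1

1


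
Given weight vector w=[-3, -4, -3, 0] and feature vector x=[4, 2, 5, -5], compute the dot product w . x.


Element-wise products:
-3 * 4 = -12
-4 * 2 = -8
-3 * 5 = -15
0 * -5 = 0
Sum = -12 + -8 + -15 + 0
= -35

-35


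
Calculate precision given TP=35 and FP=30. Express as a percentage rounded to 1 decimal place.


Precision = TP / (TP + FP) * 100
= 35 / (35 + 30)
= 35 / 65
= 0.5385
= 53.8%

53.8


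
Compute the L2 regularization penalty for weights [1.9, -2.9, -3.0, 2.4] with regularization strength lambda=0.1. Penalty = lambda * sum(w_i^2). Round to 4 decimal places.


Squaring each weight:
1.9^2 = 3.61
(-2.9)^2 = 8.41
(-3.0)^2 = 9.0
2.4^2 = 5.76
Sum of squares = 26.78
Penalty = 0.1 * 26.78 = 2.6780

2.6780


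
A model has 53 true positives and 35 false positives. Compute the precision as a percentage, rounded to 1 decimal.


Precision = TP / (TP + FP) * 100
= 53 / (53 + 35)
= 53 / 88
= 0.6023
= 60.2%

60.2


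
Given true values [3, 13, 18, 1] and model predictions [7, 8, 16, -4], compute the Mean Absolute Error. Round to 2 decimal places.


Absolute errors: [4, 5, 2, 5]
Sum of absolute errors = 16
MAE = 16 / 4 = 4.00

4.00


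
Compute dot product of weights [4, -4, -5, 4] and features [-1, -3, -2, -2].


Element-wise products:
4 * -1 = -4
-4 * -3 = 12
-5 * -2 = 10
4 * -2 = -8
Sum = -4 + 12 + 10 + -8
= 10

10


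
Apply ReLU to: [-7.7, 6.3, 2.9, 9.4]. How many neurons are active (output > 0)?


ReLU(x) = max(0, x) for each element:
ReLU(-7.7) = 0
ReLU(6.3) = 6.3
ReLU(2.9) = 2.9
ReLU(9.4) = 9.4
Active neurons (>0): 3

3


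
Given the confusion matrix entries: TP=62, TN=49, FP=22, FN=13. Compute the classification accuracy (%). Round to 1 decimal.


Accuracy = (TP + TN) / (TP + TN + FP + FN) * 100
= (62 + 49) / (62 + 49 + 22 + 13)
= 111 / 146
= 0.7603
= 76.0%

76.0


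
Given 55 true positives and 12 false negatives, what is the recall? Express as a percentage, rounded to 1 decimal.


Recall = TP / (TP + FN) * 100
= 55 / (55 + 12)
= 55 / 67
= 0.8209
= 82.1%

82.1


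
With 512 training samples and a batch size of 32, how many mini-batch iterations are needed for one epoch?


Iterations per epoch = dataset_size / batch_size
= 512 / 32
= 16

16


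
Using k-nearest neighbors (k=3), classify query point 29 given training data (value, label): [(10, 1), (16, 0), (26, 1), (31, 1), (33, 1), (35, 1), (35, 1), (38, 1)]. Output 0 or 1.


Distances from query 29:
Point 31 (class 1): distance = 2
Point 26 (class 1): distance = 3
Point 33 (class 1): distance = 4
K=3 nearest neighbors: classes = [1, 1, 1]
Votes for class 1: 3 / 3
Majority vote => class 1

1


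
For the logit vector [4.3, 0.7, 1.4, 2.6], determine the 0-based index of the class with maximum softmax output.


Softmax is a monotonic transformation, so it preserves the argmax.
We need to find the index of the maximum logit.
Index 0: 4.3
Index 1: 0.7
Index 2: 1.4
Index 3: 2.6
Maximum logit = 4.3 at index 0

0


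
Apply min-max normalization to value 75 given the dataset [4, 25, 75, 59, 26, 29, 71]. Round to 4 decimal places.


Min = 4, Max = 75
Range = 75 - 4 = 71
Scaled = (x - min) / (max - min)
= (75 - 4) / 71
= 71 / 71
= 1.0000

1.0000


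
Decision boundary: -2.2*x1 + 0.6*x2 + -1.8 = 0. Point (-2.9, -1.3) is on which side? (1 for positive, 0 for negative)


Compute -2.2 * -2.9 + 0.6 * -1.3 + -1.8
= 6.38 + -0.78 + -1.8
= 3.8
Since 3.8 >= 0, the point is on the positive side.

1


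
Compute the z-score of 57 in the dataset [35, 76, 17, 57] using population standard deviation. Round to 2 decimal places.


Mean = (35 + 76 + 17 + 57) / 4 = 46.25
Variance = sum((x_i - mean)^2) / n = 495.6875
Std = sqrt(495.6875) = 22.264
Z = (x - mean) / std
= (57 - 46.25) / 22.264
= 10.75 / 22.264
= 0.48

0.48


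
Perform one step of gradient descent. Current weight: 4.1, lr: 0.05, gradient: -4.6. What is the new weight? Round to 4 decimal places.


w_new = w_old - lr * gradient
= 4.1 - 0.05 * -4.6
= 4.1 - (-0.23)
= 4.3300

4.3300


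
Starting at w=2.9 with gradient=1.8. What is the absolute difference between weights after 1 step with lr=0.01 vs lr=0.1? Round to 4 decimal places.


With lr=0.01: w_new = 2.9 - 0.01 * 1.8 = 2.882
With lr=0.1: w_new = 2.9 - 0.1 * 1.8 = 2.72
Absolute difference = |2.882 - 2.72|
= 0.1620

0.1620


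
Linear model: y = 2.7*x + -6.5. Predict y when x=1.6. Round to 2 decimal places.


y = 2.7 * 1.6 + (-6.5)
= 4.32 + (-6.5)
= -2.18

-2.18


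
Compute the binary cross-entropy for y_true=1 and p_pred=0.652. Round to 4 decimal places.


For y=1: Loss = -log(p)
= -log(0.652)
= -(-0.4277)
= 0.4277

0.4277


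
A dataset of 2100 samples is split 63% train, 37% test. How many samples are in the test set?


Train samples = 2100 * 63% = 1323
Test samples = 2100 - 1323
= 777

777


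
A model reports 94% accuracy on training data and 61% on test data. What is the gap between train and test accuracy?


Gap = train_accuracy - test_accuracy
= 94 - 61
= 33%
This large gap strongly indicates overfitting.

33


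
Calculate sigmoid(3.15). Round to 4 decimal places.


sigmoid(z) = 1 / (1 + exp(-z))
exp(-(3.15)) = exp(-3.15) = 0.0429
1 + 0.0429 = 1.0429
1 / 1.0429 = 0.9589

0.9589


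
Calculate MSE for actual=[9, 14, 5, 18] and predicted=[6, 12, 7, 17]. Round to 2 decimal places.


Differences: [3, 2, -2, 1]
Squared errors: [9, 4, 4, 1]
Sum of squared errors = 18
MSE = 18 / 4 = 4.50

4.50


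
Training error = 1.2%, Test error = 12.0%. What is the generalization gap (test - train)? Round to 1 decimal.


Generalization gap = test_error - train_error
= 12.0 - 1.2
= 10.8%
A large gap suggests overfitting.

10.8


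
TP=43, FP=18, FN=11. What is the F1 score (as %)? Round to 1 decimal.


Precision = TP / (TP + FP) = 43 / 61 = 0.7049
Recall = TP / (TP + FN) = 43 / 54 = 0.7963
F1 = 2 * P * R / (P + R)
= 2 * 0.7049 * 0.7963 / (0.7049 + 0.7963)
= 1.1226 / 1.5012
= 0.7478
As percentage: 74.8%

74.8


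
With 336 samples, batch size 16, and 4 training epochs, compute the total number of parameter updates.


Iterations per epoch = 336 / 16 = 21
Total updates = iterations_per_epoch * epochs
= 21 * 4
= 84

84


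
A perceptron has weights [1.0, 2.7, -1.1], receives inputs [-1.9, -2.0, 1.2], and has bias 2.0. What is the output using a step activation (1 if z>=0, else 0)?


z = w . x + b
= 1.0*-1.9 + 2.7*-2.0 + -1.1*1.2 + 2.0
= -1.9 + -5.4 + -1.32 + 2.0
= -8.62 + 2.0
= -6.62
Since z = -6.62 < 0, output = 0

0


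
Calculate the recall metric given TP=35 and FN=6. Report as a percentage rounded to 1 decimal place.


Recall = TP / (TP + FN) * 100
= 35 / (35 + 6)
= 35 / 41
= 0.8537
= 85.4%

85.4


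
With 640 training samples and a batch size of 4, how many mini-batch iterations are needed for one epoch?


Iterations per epoch = dataset_size / batch_size
= 640 / 4
= 160

160


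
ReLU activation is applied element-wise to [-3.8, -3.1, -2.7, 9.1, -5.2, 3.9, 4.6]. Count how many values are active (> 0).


ReLU(x) = max(0, x) for each element:
ReLU(-3.8) = 0
ReLU(-3.1) = 0
ReLU(-2.7) = 0
ReLU(9.1) = 9.1
ReLU(-5.2) = 0
ReLU(3.9) = 3.9
ReLU(4.6) = 4.6
Active neurons (>0): 3

3


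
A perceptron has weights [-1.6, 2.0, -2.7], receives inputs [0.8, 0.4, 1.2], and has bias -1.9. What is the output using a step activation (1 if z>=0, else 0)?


z = w . x + b
= -1.6*0.8 + 2.0*0.4 + -2.7*1.2 + -1.9
= -1.28 + 0.8 + -3.24 + -1.9
= -3.72 + -1.9
= -5.62
Since z = -5.62 < 0, output = 0

0


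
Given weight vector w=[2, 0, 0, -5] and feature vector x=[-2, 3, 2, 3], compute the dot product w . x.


Element-wise products:
2 * -2 = -4
0 * 3 = 0
0 * 2 = 0
-5 * 3 = -15
Sum = -4 + 0 + 0 + -15
= -19

-19


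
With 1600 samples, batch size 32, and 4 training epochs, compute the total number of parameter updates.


Iterations per epoch = 1600 / 32 = 50
Total updates = iterations_per_epoch * epochs
= 50 * 4
= 200

200


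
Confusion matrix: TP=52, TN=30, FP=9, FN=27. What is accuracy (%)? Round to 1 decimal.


Accuracy = (TP + TN) / (TP + TN + FP + FN) * 100
= (52 + 30) / (52 + 30 + 9 + 27)
= 82 / 118
= 0.6949
= 69.5%

69.5


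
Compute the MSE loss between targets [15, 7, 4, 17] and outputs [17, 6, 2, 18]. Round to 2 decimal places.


Differences: [-2, 1, 2, -1]
Squared errors: [4, 1, 4, 1]
Sum of squared errors = 10
MSE = 10 / 4 = 2.50

2.50


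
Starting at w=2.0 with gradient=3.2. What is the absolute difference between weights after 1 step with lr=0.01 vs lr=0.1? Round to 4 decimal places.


With lr=0.01: w_new = 2.0 - 0.01 * 3.2 = 1.968
With lr=0.1: w_new = 2.0 - 0.1 * 3.2 = 1.68
Absolute difference = |1.968 - 1.68|
= 0.2880

0.2880


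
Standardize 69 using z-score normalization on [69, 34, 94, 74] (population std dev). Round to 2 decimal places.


Mean = (69 + 34 + 94 + 74) / 4 = 67.75
Variance = sum((x_i - mean)^2) / n = 467.1875
Std = sqrt(467.1875) = 21.6145
Z = (x - mean) / std
= (69 - 67.75) / 21.6145
= 1.25 / 21.6145
= 0.06

0.06


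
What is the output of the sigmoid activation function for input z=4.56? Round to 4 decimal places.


sigmoid(z) = 1 / (1 + exp(-z))
exp(-(4.56)) = exp(-4.56) = 0.0105
1 + 0.0105 = 1.0105
1 / 1.0105 = 0.9896

0.9896


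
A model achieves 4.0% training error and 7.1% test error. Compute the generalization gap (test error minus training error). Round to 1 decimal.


Generalization gap = test_error - train_error
= 7.1 - 4.0
= 3.1%
A moderate gap.

3.1


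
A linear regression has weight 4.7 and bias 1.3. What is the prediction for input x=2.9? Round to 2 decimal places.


y = 4.7 * 2.9 + (1.3)
= 13.63 + (1.3)
= 14.93

14.93


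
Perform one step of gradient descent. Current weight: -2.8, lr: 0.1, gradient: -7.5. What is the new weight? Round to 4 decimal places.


w_new = w_old - lr * gradient
= -2.8 - 0.1 * -7.5
= -2.8 - (-0.75)
= -2.0500

-2.0500


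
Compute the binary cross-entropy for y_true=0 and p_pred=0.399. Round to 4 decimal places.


For y=0: Loss = -log(1-p)
= -log(1 - 0.399)
= -log(0.601)
= -(-0.5092)
= 0.5092

0.5092


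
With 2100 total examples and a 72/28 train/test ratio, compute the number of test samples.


Train samples = 2100 * 72% = 1512
Test samples = 2100 - 1512
= 588

588


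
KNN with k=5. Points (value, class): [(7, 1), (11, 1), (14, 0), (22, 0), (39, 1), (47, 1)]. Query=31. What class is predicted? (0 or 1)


Distances from query 31:
Point 39 (class 1): distance = 8
Point 22 (class 0): distance = 9
Point 47 (class 1): distance = 16
Point 14 (class 0): distance = 17
Point 11 (class 1): distance = 20
K=5 nearest neighbors: classes = [1, 0, 1, 0, 1]
Votes for class 1: 3 / 5
Majority vote => class 1

1


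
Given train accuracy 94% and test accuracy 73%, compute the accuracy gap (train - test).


Gap = train_accuracy - test_accuracy
= 94 - 73
= 21%
This large gap strongly indicates overfitting.

21


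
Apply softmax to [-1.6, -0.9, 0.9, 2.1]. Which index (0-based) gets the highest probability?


Softmax is a monotonic transformation, so it preserves the argmax.
We need to find the index of the maximum logit.
Index 0: -1.6
Index 1: -0.9
Index 2: 0.9
Index 3: 2.1
Maximum logit = 2.1 at index 3

3


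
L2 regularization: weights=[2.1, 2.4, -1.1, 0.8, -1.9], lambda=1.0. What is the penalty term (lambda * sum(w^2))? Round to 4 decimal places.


Squaring each weight:
2.1^2 = 4.41
2.4^2 = 5.76
(-1.1)^2 = 1.21
0.8^2 = 0.64
(-1.9)^2 = 3.61
Sum of squares = 15.63
Penalty = 1.0 * 15.63 = 15.6300

15.6300


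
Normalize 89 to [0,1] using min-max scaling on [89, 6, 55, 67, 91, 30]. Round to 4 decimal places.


Min = 6, Max = 91
Range = 91 - 6 = 85
Scaled = (x - min) / (max - min)
= (89 - 6) / 85
= 83 / 85
= 0.9765

0.9765


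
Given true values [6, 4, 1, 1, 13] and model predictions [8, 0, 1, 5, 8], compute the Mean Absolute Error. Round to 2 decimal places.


Absolute errors: [2, 4, 0, 4, 5]
Sum of absolute errors = 15
MAE = 15 / 5 = 3.00

3.00


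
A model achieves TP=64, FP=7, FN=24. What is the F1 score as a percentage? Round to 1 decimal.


Precision = TP / (TP + FP) = 64 / 71 = 0.9014
Recall = TP / (TP + FN) = 64 / 88 = 0.7273
F1 = 2 * P * R / (P + R)
= 2 * 0.9014 * 0.7273 / (0.9014 + 0.7273)
= 1.3111 / 1.6287
= 0.805
As percentage: 80.5%

80.5


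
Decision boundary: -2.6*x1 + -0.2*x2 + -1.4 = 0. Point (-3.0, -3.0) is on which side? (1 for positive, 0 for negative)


Compute -2.6 * -3.0 + -0.2 * -3.0 + -1.4
= 7.8 + 0.6 + -1.4
= 7.0
Since 7.0 >= 0, the point is on the positive side.

1


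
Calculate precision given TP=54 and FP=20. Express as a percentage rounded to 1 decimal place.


Precision = TP / (TP + FP) * 100
= 54 / (54 + 20)
= 54 / 74
= 0.7297
= 73.0%

73.0


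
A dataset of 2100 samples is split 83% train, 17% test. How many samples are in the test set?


Train samples = 2100 * 83% = 1743
Test samples = 2100 - 1743
= 357

357


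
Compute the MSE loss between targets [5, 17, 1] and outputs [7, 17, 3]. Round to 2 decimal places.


Differences: [-2, 0, -2]
Squared errors: [4, 0, 4]
Sum of squared errors = 8
MSE = 8 / 3 = 2.67

2.67


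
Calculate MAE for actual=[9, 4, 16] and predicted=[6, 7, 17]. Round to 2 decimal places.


Absolute errors: [3, 3, 1]
Sum of absolute errors = 7
MAE = 7 / 3 = 2.33

2.33


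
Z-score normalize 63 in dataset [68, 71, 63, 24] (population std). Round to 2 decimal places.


Mean = (68 + 71 + 63 + 24) / 4 = 56.5
Variance = sum((x_i - mean)^2) / n = 360.25
Std = sqrt(360.25) = 18.9803
Z = (x - mean) / std
= (63 - 56.5) / 18.9803
= 6.5 / 18.9803
= 0.34

0.34


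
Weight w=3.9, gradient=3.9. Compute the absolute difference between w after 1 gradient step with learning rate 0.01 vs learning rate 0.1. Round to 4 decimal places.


With lr=0.01: w_new = 3.9 - 0.01 * 3.9 = 3.861
With lr=0.1: w_new = 3.9 - 0.1 * 3.9 = 3.51
Absolute difference = |3.861 - 3.51|
= 0.3510

0.3510


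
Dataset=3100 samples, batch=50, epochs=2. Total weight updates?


Iterations per epoch = 3100 / 50 = 62
Total updates = iterations_per_epoch * epochs
= 62 * 2
= 124

124


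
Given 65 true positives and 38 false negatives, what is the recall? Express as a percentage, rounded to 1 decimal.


Recall = TP / (TP + FN) * 100
= 65 / (65 + 38)
= 65 / 103
= 0.6311
= 63.1%

63.1


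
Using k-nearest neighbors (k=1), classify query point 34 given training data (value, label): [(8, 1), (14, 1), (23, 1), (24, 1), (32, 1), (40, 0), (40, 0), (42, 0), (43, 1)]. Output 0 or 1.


Distances from query 34:
Point 32 (class 1): distance = 2
K=1 nearest neighbors: classes = [1]
Votes for class 1: 1 / 1
Majority vote => class 1

1


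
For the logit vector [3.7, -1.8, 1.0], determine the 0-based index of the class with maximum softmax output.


Softmax is a monotonic transformation, so it preserves the argmax.
We need to find the index of the maximum logit.
Index 0: 3.7
Index 1: -1.8
Index 2: 1.0
Maximum logit = 3.7 at index 0

0


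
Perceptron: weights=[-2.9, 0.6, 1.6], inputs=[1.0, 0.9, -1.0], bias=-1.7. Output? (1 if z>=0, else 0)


z = w . x + b
= -2.9*1.0 + 0.6*0.9 + 1.6*-1.0 + -1.7
= -2.9 + 0.54 + -1.6 + -1.7
= -3.96 + -1.7
= -5.66
Since z = -5.66 < 0, output = 0

0


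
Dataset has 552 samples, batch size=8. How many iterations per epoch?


Iterations per epoch = dataset_size / batch_size
= 552 / 8
= 69

69


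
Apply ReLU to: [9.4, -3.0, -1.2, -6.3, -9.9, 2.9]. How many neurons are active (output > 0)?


ReLU(x) = max(0, x) for each element:
ReLU(9.4) = 9.4
ReLU(-3.0) = 0
ReLU(-1.2) = 0
ReLU(-6.3) = 0
ReLU(-9.9) = 0
ReLU(2.9) = 2.9
Active neurons (>0): 2

2


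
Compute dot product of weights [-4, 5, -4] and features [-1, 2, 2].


Element-wise products:
-4 * -1 = 4
5 * 2 = 10
-4 * 2 = -8
Sum = 4 + 10 + -8
= 6

6


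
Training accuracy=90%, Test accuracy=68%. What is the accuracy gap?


Gap = train_accuracy - test_accuracy
= 90 - 68
= 22%
This large gap strongly indicates overfitting.

22


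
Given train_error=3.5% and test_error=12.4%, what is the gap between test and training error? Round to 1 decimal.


Generalization gap = test_error - train_error
= 12.4 - 3.5
= 8.9%
A moderate gap.

8.9


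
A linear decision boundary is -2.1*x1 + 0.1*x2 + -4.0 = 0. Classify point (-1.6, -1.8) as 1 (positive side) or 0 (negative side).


Compute -2.1 * -1.6 + 0.1 * -1.8 + -4.0
= 3.36 + -0.18 + -4.0
= -0.82
Since -0.82 < 0, the point is on the negative side.

0


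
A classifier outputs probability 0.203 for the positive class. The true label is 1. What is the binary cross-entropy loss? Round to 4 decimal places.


For y=1: Loss = -log(p)
= -log(0.203)
= -(-1.5945)
= 1.5945

1.5945


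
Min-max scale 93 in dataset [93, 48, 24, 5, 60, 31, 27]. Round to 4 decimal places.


Min = 5, Max = 93
Range = 93 - 5 = 88
Scaled = (x - min) / (max - min)
= (93 - 5) / 88
= 88 / 88
= 1.0000

1.0000


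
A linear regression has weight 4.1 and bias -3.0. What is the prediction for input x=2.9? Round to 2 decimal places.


y = 4.1 * 2.9 + (-3.0)
= 11.89 + (-3.0)
= 8.89

8.89


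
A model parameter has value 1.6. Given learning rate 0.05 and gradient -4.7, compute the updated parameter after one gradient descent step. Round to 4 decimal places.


w_new = w_old - lr * gradient
= 1.6 - 0.05 * -4.7
= 1.6 - (-0.235)
= 1.8350

1.8350


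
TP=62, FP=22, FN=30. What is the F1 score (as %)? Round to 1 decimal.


Precision = TP / (TP + FP) = 62 / 84 = 0.7381
Recall = TP / (TP + FN) = 62 / 92 = 0.6739
F1 = 2 * P * R / (P + R)
= 2 * 0.7381 * 0.6739 / (0.7381 + 0.6739)
= 0.9948 / 1.412
= 0.7045
As percentage: 70.5%

70.5


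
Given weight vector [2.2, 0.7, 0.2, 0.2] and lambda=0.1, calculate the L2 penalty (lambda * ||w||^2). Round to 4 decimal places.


Squaring each weight:
2.2^2 = 4.84
0.7^2 = 0.49
0.2^2 = 0.04
0.2^2 = 0.04
Sum of squares = 5.41
Penalty = 0.1 * 5.41 = 0.5410

0.5410


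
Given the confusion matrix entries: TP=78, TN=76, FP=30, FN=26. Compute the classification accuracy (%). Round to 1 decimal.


Accuracy = (TP + TN) / (TP + TN + FP + FN) * 100
= (78 + 76) / (78 + 76 + 30 + 26)
= 154 / 210
= 0.7333
= 73.3%

73.3


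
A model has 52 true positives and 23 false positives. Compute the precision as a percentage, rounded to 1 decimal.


Precision = TP / (TP + FP) * 100
= 52 / (52 + 23)
= 52 / 75
= 0.6933
= 69.3%

69.3


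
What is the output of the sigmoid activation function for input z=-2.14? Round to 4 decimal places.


sigmoid(z) = 1 / (1 + exp(-z))
exp(-(-2.14)) = exp(2.14) = 8.4994
1 + 8.4994 = 9.4994
1 / 9.4994 = 0.1053

0.1053


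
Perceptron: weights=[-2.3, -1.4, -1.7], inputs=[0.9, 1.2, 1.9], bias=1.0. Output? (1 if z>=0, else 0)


z = w . x + b
= -2.3*0.9 + -1.4*1.2 + -1.7*1.9 + 1.0
= -2.07 + -1.68 + -3.23 + 1.0
= -6.98 + 1.0
= -5.98
Since z = -5.98 < 0, output = 0

0


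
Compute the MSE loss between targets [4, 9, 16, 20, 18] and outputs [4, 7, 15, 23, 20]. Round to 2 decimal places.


Differences: [0, 2, 1, -3, -2]
Squared errors: [0, 4, 1, 9, 4]
Sum of squared errors = 18
MSE = 18 / 5 = 3.60

3.60


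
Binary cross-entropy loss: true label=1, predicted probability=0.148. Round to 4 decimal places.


For y=1: Loss = -log(p)
= -log(0.148)
= -(-1.9105)
= 1.9105

1.9105


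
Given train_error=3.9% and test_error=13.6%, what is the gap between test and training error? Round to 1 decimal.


Generalization gap = test_error - train_error
= 13.6 - 3.9
= 9.7%
A moderate gap.

9.7


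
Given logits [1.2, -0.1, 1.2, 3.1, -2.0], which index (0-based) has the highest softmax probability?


Softmax is a monotonic transformation, so it preserves the argmax.
We need to find the index of the maximum logit.
Index 0: 1.2
Index 1: -0.1
Index 2: 1.2
Index 3: 3.1
Index 4: -2.0
Maximum logit = 3.1 at index 3

3


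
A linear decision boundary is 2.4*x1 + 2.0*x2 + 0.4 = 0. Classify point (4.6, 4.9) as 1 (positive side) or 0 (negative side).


Compute 2.4 * 4.6 + 2.0 * 4.9 + 0.4
= 11.04 + 9.8 + 0.4
= 21.24
Since 21.24 >= 0, the point is on the positive side.

1
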